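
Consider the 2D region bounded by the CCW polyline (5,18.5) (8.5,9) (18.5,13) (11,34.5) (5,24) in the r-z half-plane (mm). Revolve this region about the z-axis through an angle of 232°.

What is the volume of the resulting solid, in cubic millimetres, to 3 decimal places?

Volume = 8618.983 mm³

Profile (r,z), 5 vertices: (5,18.5) (8.5,9) (18.5,13) (11,34.5) (5,24)
edge 0: (5,18.5)→(8.5,9)  cross = 5·9 − 8.5·18.5 = -112.2500; (r_i+r_j)·cross = 13.5·-112.2500 = -1515.3750
edge 1: (8.5,9)→(18.5,13)  cross = 8.5·13 − 18.5·9 = -56.0000; (r_i+r_j)·cross = 27·-56.0000 = -1512.0000
edge 2: (18.5,13)→(11,34.5)  cross = 18.5·34.5 − 11·13 = 495.2500; (r_i+r_j)·cross = 29.5·495.2500 = 14609.8750
edge 3: (11,34.5)→(5,24)  cross = 11·24 − 5·34.5 = 91.5000; (r_i+r_j)·cross = 16·91.5000 = 1464.0000
edge 4: (5,24)→(5,18.5)  cross = 5·18.5 − 5·24 = -27.5000; (r_i+r_j)·cross = 10·-27.5000 = -275.0000
Σcross = 391.0000 → A = |Σcross|/2 = 195.5000 mm²
Σ(r_i+r_j)·cross = 12771.5000 → first moment M = |Σ|/6 = 2128.5833
R_c = M/A = 2128.5833/195.5000 = 10.8879 mm
θ = 232° = 4.049164 rad
V = θ·R_c·A = 4.049164·10.8879·195.5000 = 8618.983 mm³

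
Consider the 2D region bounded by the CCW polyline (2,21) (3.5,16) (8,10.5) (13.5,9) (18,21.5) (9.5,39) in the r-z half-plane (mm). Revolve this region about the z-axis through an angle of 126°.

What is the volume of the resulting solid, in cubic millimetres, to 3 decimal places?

Volume = 5991.855 mm³

Profile (r,z), 6 vertices: (2,21) (3.5,16) (8,10.5) (13.5,9) (18,21.5) (9.5,39)
edge 0: (2,21)→(3.5,16)  cross = 2·16 − 3.5·21 = -41.5000; (r_i+r_j)·cross = 5.5·-41.5000 = -228.2500
edge 1: (3.5,16)→(8,10.5)  cross = 3.5·10.5 − 8·16 = -91.2500; (r_i+r_j)·cross = 11.5·-91.2500 = -1049.3750
edge 2: (8,10.5)→(13.5,9)  cross = 8·9 − 13.5·10.5 = -69.7500; (r_i+r_j)·cross = 21.5·-69.7500 = -1499.6250
edge 3: (13.5,9)→(18,21.5)  cross = 13.5·21.5 − 18·9 = 128.2500; (r_i+r_j)·cross = 31.5·128.2500 = 4039.8750
edge 4: (18,21.5)→(9.5,39)  cross = 18·39 − 9.5·21.5 = 497.7500; (r_i+r_j)·cross = 27.5·497.7500 = 13688.1250
edge 5: (9.5,39)→(2,21)  cross = 9.5·21 − 2·39 = 121.5000; (r_i+r_j)·cross = 11.5·121.5000 = 1397.2500
Σcross = 545.0000 → A = |Σcross|/2 = 272.5000 mm²
Σ(r_i+r_j)·cross = 16348.0000 → first moment M = |Σ|/6 = 2724.6667
R_c = M/A = 2724.6667/272.5000 = 9.9988 mm
θ = 126° = 2.199115 rad
V = θ·R_c·A = 2.199115·9.9988·272.5000 = 5991.855 mm³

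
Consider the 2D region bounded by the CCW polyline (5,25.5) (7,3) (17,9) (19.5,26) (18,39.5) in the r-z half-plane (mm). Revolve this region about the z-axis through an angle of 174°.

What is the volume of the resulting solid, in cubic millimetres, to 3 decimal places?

Volume = 12857.171 mm³

Profile (r,z), 5 vertices: (5,25.5) (7,3) (17,9) (19.5,26) (18,39.5)
edge 0: (5,25.5)→(7,3)  cross = 5·3 − 7·25.5 = -163.5000; (r_i+r_j)·cross = 12·-163.5000 = -1962.0000
edge 1: (7,3)→(17,9)  cross = 7·9 − 17·3 = 12.0000; (r_i+r_j)·cross = 24·12.0000 = 288.0000
edge 2: (17,9)→(19.5,26)  cross = 17·26 − 19.5·9 = 266.5000; (r_i+r_j)·cross = 36.5·266.5000 = 9727.2500
edge 3: (19.5,26)→(18,39.5)  cross = 19.5·39.5 − 18·26 = 302.2500; (r_i+r_j)·cross = 37.5·302.2500 = 11334.3750
edge 4: (18,39.5)→(5,25.5)  cross = 18·25.5 − 5·39.5 = 261.5000; (r_i+r_j)·cross = 23·261.5000 = 6014.5000
Σcross = 678.7500 → A = |Σcross|/2 = 339.3750 mm²
Σ(r_i+r_j)·cross = 25402.1250 → first moment M = |Σ|/6 = 4233.6875
R_c = M/A = 4233.6875/339.3750 = 12.4750 mm
θ = 174° = 3.036873 rad
V = θ·R_c·A = 3.036873·12.4750·339.3750 = 12857.171 mm³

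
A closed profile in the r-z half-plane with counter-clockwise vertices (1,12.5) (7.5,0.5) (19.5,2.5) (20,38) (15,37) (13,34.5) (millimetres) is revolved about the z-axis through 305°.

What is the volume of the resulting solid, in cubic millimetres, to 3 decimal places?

Profile (r,z), 6 vertices: (1,12.5) (7.5,0.5) (19.5,2.5) (20,38) (15,37) (13,34.5)
edge 0: (1,12.5)→(7.5,0.5)  cross = 1·0.5 − 7.5·12.5 = -93.2500; (r_i+r_j)·cross = 8.5·-93.2500 = -792.6250
edge 1: (7.5,0.5)→(19.5,2.5)  cross = 7.5·2.5 − 19.5·0.5 = 9.0000; (r_i+r_j)·cross = 27·9.0000 = 243.0000
edge 2: (19.5,2.5)→(20,38)  cross = 19.5·38 − 20·2.5 = 691.0000; (r_i+r_j)·cross = 39.5·691.0000 = 27294.5000
edge 3: (20,38)→(15,37)  cross = 20·37 − 15·38 = 170.0000; (r_i+r_j)·cross = 35·170.0000 = 5950.0000
edge 4: (15,37)→(13,34.5)  cross = 15·34.5 − 13·37 = 36.5000; (r_i+r_j)·cross = 28·36.5000 = 1022.0000
edge 5: (13,34.5)→(1,12.5)  cross = 13·12.5 − 1·34.5 = 128.0000; (r_i+r_j)·cross = 14·128.0000 = 1792.0000
Σcross = 941.2500 → A = |Σcross|/2 = 470.6250 mm²
Σ(r_i+r_j)·cross = 35508.8750 → first moment M = |Σ|/6 = 5918.1458
R_c = M/A = 5918.1458/470.6250 = 12.5751 mm
θ = 305° = 5.323254 rad
V = θ·R_c·A = 5.323254·12.5751·470.6250 = 31503.795 mm³

Volume = 31503.795 mm³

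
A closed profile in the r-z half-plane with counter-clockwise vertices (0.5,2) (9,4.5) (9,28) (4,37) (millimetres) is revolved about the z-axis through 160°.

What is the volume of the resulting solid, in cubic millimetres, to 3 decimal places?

Volume = 3017.383 mm³

Profile (r,z), 4 vertices: (0.5,2) (9,4.5) (9,28) (4,37)
edge 0: (0.5,2)→(9,4.5)  cross = 0.5·4.5 − 9·2 = -15.7500; (r_i+r_j)·cross = 9.5·-15.7500 = -149.6250
edge 1: (9,4.5)→(9,28)  cross = 9·28 − 9·4.5 = 211.5000; (r_i+r_j)·cross = 18·211.5000 = 3807.0000
edge 2: (9,28)→(4,37)  cross = 9·37 − 4·28 = 221.0000; (r_i+r_j)·cross = 13·221.0000 = 2873.0000
edge 3: (4,37)→(0.5,2)  cross = 4·2 − 0.5·37 = -10.5000; (r_i+r_j)·cross = 4.5·-10.5000 = -47.2500
Σcross = 406.2500 → A = |Σcross|/2 = 203.1250 mm²
Σ(r_i+r_j)·cross = 6483.1250 → first moment M = |Σ|/6 = 1080.5208
R_c = M/A = 1080.5208/203.1250 = 5.3195 mm
θ = 160° = 2.792527 rad
V = θ·R_c·A = 2.792527·5.3195·203.1250 = 3017.383 mm³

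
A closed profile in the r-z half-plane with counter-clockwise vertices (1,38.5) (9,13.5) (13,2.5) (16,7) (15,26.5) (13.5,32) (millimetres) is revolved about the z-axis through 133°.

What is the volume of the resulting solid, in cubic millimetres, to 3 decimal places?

Volume = 5891.622 mm³

Profile (r,z), 6 vertices: (1,38.5) (9,13.5) (13,2.5) (16,7) (15,26.5) (13.5,32)
edge 0: (1,38.5)→(9,13.5)  cross = 1·13.5 − 9·38.5 = -333.0000; (r_i+r_j)·cross = 10·-333.0000 = -3330.0000
edge 1: (9,13.5)→(13,2.5)  cross = 9·2.5 − 13·13.5 = -153.0000; (r_i+r_j)·cross = 22·-153.0000 = -3366.0000
edge 2: (13,2.5)→(16,7)  cross = 13·7 − 16·2.5 = 51.0000; (r_i+r_j)·cross = 29·51.0000 = 1479.0000
edge 3: (16,7)→(15,26.5)  cross = 16·26.5 − 15·7 = 319.0000; (r_i+r_j)·cross = 31·319.0000 = 9889.0000
edge 4: (15,26.5)→(13.5,32)  cross = 15·32 − 13.5·26.5 = 122.2500; (r_i+r_j)·cross = 28.5·122.2500 = 3484.1250
edge 5: (13.5,32)→(1,38.5)  cross = 13.5·38.5 − 1·32 = 487.7500; (r_i+r_j)·cross = 14.5·487.7500 = 7072.3750
Σcross = 494.0000 → A = |Σcross|/2 = 247.0000 mm²
Σ(r_i+r_j)·cross = 15228.5000 → first moment M = |Σ|/6 = 2538.0833
R_c = M/A = 2538.0833/247.0000 = 10.2756 mm
θ = 133° = 2.321288 rad
V = θ·R_c·A = 2.321288·10.2756·247.0000 = 5891.622 mm³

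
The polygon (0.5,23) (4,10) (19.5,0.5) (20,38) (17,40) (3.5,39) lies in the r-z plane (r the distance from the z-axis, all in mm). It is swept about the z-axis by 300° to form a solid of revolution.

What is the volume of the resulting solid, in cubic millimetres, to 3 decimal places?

Volume = 35439.783 mm³

Profile (r,z), 6 vertices: (0.5,23) (4,10) (19.5,0.5) (20,38) (17,40) (3.5,39)
edge 0: (0.5,23)→(4,10)  cross = 0.5·10 − 4·23 = -87.0000; (r_i+r_j)·cross = 4.5·-87.0000 = -391.5000
edge 1: (4,10)→(19.5,0.5)  cross = 4·0.5 − 19.5·10 = -193.0000; (r_i+r_j)·cross = 23.5·-193.0000 = -4535.5000
edge 2: (19.5,0.5)→(20,38)  cross = 19.5·38 − 20·0.5 = 731.0000; (r_i+r_j)·cross = 39.5·731.0000 = 28874.5000
edge 3: (20,38)→(17,40)  cross = 20·40 − 17·38 = 154.0000; (r_i+r_j)·cross = 37·154.0000 = 5698.0000
edge 4: (17,40)→(3.5,39)  cross = 17·39 − 3.5·40 = 523.0000; (r_i+r_j)·cross = 20.5·523.0000 = 10721.5000
edge 5: (3.5,39)→(0.5,23)  cross = 3.5·23 − 0.5·39 = 61.0000; (r_i+r_j)·cross = 4·61.0000 = 244.0000
Σcross = 1189.0000 → A = |Σcross|/2 = 594.5000 mm²
Σ(r_i+r_j)·cross = 40611.0000 → first moment M = |Σ|/6 = 6768.5000
R_c = M/A = 6768.5000/594.5000 = 11.3852 mm
θ = 300° = 5.235988 rad
V = θ·R_c·A = 5.235988·11.3852·594.5000 = 35439.783 mm³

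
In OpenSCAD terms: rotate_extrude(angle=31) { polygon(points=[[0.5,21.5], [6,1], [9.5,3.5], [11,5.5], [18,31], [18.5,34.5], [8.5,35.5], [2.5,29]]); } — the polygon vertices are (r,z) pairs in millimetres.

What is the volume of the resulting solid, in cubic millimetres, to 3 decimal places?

Profile (r,z), 8 vertices: (0.5,21.5) (6,1) (9.5,3.5) (11,5.5) (18,31) (18.5,34.5) (8.5,35.5) (2.5,29)
edge 0: (0.5,21.5)→(6,1)  cross = 0.5·1 − 6·21.5 = -128.5000; (r_i+r_j)·cross = 6.5·-128.5000 = -835.2500
edge 1: (6,1)→(9.5,3.5)  cross = 6·3.5 − 9.5·1 = 11.5000; (r_i+r_j)·cross = 15.5·11.5000 = 178.2500
edge 2: (9.5,3.5)→(11,5.5)  cross = 9.5·5.5 − 11·3.5 = 13.7500; (r_i+r_j)·cross = 20.5·13.7500 = 281.8750
edge 3: (11,5.5)→(18,31)  cross = 11·31 − 18·5.5 = 242.0000; (r_i+r_j)·cross = 29·242.0000 = 7018.0000
edge 4: (18,31)→(18.5,34.5)  cross = 18·34.5 − 18.5·31 = 47.5000; (r_i+r_j)·cross = 36.5·47.5000 = 1733.7500
edge 5: (18.5,34.5)→(8.5,35.5)  cross = 18.5·35.5 − 8.5·34.5 = 363.5000; (r_i+r_j)·cross = 27·363.5000 = 9814.5000
edge 6: (8.5,35.5)→(2.5,29)  cross = 8.5·29 − 2.5·35.5 = 157.7500; (r_i+r_j)·cross = 11·157.7500 = 1735.2500
edge 7: (2.5,29)→(0.5,21.5)  cross = 2.5·21.5 − 0.5·29 = 39.2500; (r_i+r_j)·cross = 3·39.2500 = 117.7500
Σcross = 746.7500 → A = |Σcross|/2 = 373.3750 mm²
Σ(r_i+r_j)·cross = 20044.1250 → first moment M = |Σ|/6 = 3340.6875
R_c = M/A = 3340.6875/373.3750 = 8.9473 mm
θ = 31° = 0.541052 rad
V = θ·R_c·A = 0.541052·8.9473·373.3750 = 1807.486 mm³

Volume = 1807.486 mm³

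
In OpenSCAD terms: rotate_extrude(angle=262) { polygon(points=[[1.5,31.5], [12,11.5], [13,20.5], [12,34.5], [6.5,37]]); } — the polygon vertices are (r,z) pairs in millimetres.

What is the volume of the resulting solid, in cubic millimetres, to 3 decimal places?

Volume = 5993.558 mm³

Profile (r,z), 5 vertices: (1.5,31.5) (12,11.5) (13,20.5) (12,34.5) (6.5,37)
edge 0: (1.5,31.5)→(12,11.5)  cross = 1.5·11.5 − 12·31.5 = -360.7500; (r_i+r_j)·cross = 13.5·-360.7500 = -4870.1250
edge 1: (12,11.5)→(13,20.5)  cross = 12·20.5 − 13·11.5 = 96.5000; (r_i+r_j)·cross = 25·96.5000 = 2412.5000
edge 2: (13,20.5)→(12,34.5)  cross = 13·34.5 − 12·20.5 = 202.5000; (r_i+r_j)·cross = 25·202.5000 = 5062.5000
edge 3: (12,34.5)→(6.5,37)  cross = 12·37 − 6.5·34.5 = 219.7500; (r_i+r_j)·cross = 18.5·219.7500 = 4065.3750
edge 4: (6.5,37)→(1.5,31.5)  cross = 6.5·31.5 − 1.5·37 = 149.2500; (r_i+r_j)·cross = 8·149.2500 = 1194.0000
Σcross = 307.2500 → A = |Σcross|/2 = 153.6250 mm²
Σ(r_i+r_j)·cross = 7864.2500 → first moment M = |Σ|/6 = 1310.7083
R_c = M/A = 1310.7083/153.6250 = 8.5319 mm
θ = 262° = 4.572763 rad
V = θ·R_c·A = 4.572763·8.5319·153.6250 = 5993.558 mm³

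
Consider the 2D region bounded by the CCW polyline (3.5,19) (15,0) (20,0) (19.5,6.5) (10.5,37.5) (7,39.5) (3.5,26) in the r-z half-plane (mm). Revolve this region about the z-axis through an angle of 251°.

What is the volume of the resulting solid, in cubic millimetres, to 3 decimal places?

Volume = 16577.406 mm³

Profile (r,z), 7 vertices: (3.5,19) (15,0) (20,0) (19.5,6.5) (10.5,37.5) (7,39.5) (3.5,26)
edge 0: (3.5,19)→(15,0)  cross = 3.5·0 − 15·19 = -285.0000; (r_i+r_j)·cross = 18.5·-285.0000 = -5272.5000
edge 1: (15,0)→(20,0)  cross = 15·0 − 20·0 = 0.0000; (r_i+r_j)·cross = 35·0.0000 = 0.0000
edge 2: (20,0)→(19.5,6.5)  cross = 20·6.5 − 19.5·0 = 130.0000; (r_i+r_j)·cross = 39.5·130.0000 = 5135.0000
edge 3: (19.5,6.5)→(10.5,37.5)  cross = 19.5·37.5 − 10.5·6.5 = 663.0000; (r_i+r_j)·cross = 30·663.0000 = 19890.0000
edge 4: (10.5,37.5)→(7,39.5)  cross = 10.5·39.5 − 7·37.5 = 152.2500; (r_i+r_j)·cross = 17.5·152.2500 = 2664.3750
edge 5: (7,39.5)→(3.5,26)  cross = 7·26 − 3.5·39.5 = 43.7500; (r_i+r_j)·cross = 10.5·43.7500 = 459.3750
edge 6: (3.5,26)→(3.5,19)  cross = 3.5·19 − 3.5·26 = -24.5000; (r_i+r_j)·cross = 7·-24.5000 = -171.5000
Σcross = 679.5000 → A = |Σcross|/2 = 339.7500 mm²
Σ(r_i+r_j)·cross = 22704.7500 → first moment M = |Σ|/6 = 3784.1250
R_c = M/A = 3784.1250/339.7500 = 11.1380 mm
θ = 251° = 4.380776 rad
V = θ·R_c·A = 4.380776·11.1380·339.7500 = 16577.406 mm³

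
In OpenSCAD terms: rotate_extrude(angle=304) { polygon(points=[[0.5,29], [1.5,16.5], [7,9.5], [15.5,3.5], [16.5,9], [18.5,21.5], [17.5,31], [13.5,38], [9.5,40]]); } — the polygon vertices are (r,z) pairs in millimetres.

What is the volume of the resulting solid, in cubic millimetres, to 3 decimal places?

Profile (r,z), 9 vertices: (0.5,29) (1.5,16.5) (7,9.5) (15.5,3.5) (16.5,9) (18.5,21.5) (17.5,31) (13.5,38) (9.5,40)
edge 0: (0.5,29)→(1.5,16.5)  cross = 0.5·16.5 − 1.5·29 = -35.2500; (r_i+r_j)·cross = 2·-35.2500 = -70.5000
edge 1: (1.5,16.5)→(7,9.5)  cross = 1.5·9.5 − 7·16.5 = -101.2500; (r_i+r_j)·cross = 8.5·-101.2500 = -860.6250
edge 2: (7,9.5)→(15.5,3.5)  cross = 7·3.5 − 15.5·9.5 = -122.7500; (r_i+r_j)·cross = 22.5·-122.7500 = -2761.8750
edge 3: (15.5,3.5)→(16.5,9)  cross = 15.5·9 − 16.5·3.5 = 81.7500; (r_i+r_j)·cross = 32·81.7500 = 2616.0000
edge 4: (16.5,9)→(18.5,21.5)  cross = 16.5·21.5 − 18.5·9 = 188.2500; (r_i+r_j)·cross = 35·188.2500 = 6588.7500
edge 5: (18.5,21.5)→(17.5,31)  cross = 18.5·31 − 17.5·21.5 = 197.2500; (r_i+r_j)·cross = 36·197.2500 = 7101.0000
edge 6: (17.5,31)→(13.5,38)  cross = 17.5·38 − 13.5·31 = 246.5000; (r_i+r_j)·cross = 31·246.5000 = 7641.5000
edge 7: (13.5,38)→(9.5,40)  cross = 13.5·40 − 9.5·38 = 179.0000; (r_i+r_j)·cross = 23·179.0000 = 4117.0000
edge 8: (9.5,40)→(0.5,29)  cross = 9.5·29 − 0.5·40 = 255.5000; (r_i+r_j)·cross = 10·255.5000 = 2555.0000
Σcross = 889.0000 → A = |Σcross|/2 = 444.5000 mm²
Σ(r_i+r_j)·cross = 26926.2500 → first moment M = |Σ|/6 = 4487.7083
R_c = M/A = 4487.7083/444.5000 = 10.0961 mm
θ = 304° = 5.305801 rad
V = θ·R_c·A = 5.305801·10.0961·444.5000 = 23810.887 mm³

Volume = 23810.887 mm³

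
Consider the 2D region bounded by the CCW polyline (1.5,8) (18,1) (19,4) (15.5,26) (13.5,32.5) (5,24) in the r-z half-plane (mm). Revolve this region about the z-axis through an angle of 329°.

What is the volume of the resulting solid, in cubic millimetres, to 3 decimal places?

Volume = 20604.449 mm³

Profile (r,z), 6 vertices: (1.5,8) (18,1) (19,4) (15.5,26) (13.5,32.5) (5,24)
edge 0: (1.5,8)→(18,1)  cross = 1.5·1 − 18·8 = -142.5000; (r_i+r_j)·cross = 19.5·-142.5000 = -2778.7500
edge 1: (18,1)→(19,4)  cross = 18·4 − 19·1 = 53.0000; (r_i+r_j)·cross = 37·53.0000 = 1961.0000
edge 2: (19,4)→(15.5,26)  cross = 19·26 − 15.5·4 = 432.0000; (r_i+r_j)·cross = 34.5·432.0000 = 14904.0000
edge 3: (15.5,26)→(13.5,32.5)  cross = 15.5·32.5 − 13.5·26 = 152.7500; (r_i+r_j)·cross = 29·152.7500 = 4429.7500
edge 4: (13.5,32.5)→(5,24)  cross = 13.5·24 − 5·32.5 = 161.5000; (r_i+r_j)·cross = 18.5·161.5000 = 2987.7500
edge 5: (5,24)→(1.5,8)  cross = 5·8 − 1.5·24 = 4.0000; (r_i+r_j)·cross = 6.5·4.0000 = 26.0000
Σcross = 660.7500 → A = |Σcross|/2 = 330.3750 mm²
Σ(r_i+r_j)·cross = 21529.7500 → first moment M = |Σ|/6 = 3588.2917
R_c = M/A = 3588.2917/330.3750 = 10.8613 mm
θ = 329° = 5.742133 rad
V = θ·R_c·A = 5.742133·10.8613·330.3750 = 20604.449 mm³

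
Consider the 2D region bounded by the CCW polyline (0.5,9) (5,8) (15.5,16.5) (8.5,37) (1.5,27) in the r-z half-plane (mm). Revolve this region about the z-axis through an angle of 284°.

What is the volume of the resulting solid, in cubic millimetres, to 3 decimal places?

Volume = 9138.361 mm³

Profile (r,z), 5 vertices: (0.5,9) (5,8) (15.5,16.5) (8.5,37) (1.5,27)
edge 0: (0.5,9)→(5,8)  cross = 0.5·8 − 5·9 = -41.0000; (r_i+r_j)·cross = 5.5·-41.0000 = -225.5000
edge 1: (5,8)→(15.5,16.5)  cross = 5·16.5 − 15.5·8 = -41.5000; (r_i+r_j)·cross = 20.5·-41.5000 = -850.7500
edge 2: (15.5,16.5)→(8.5,37)  cross = 15.5·37 − 8.5·16.5 = 433.2500; (r_i+r_j)·cross = 24·433.2500 = 10398.0000
edge 3: (8.5,37)→(1.5,27)  cross = 8.5·27 − 1.5·37 = 174.0000; (r_i+r_j)·cross = 10·174.0000 = 1740.0000
edge 4: (1.5,27)→(0.5,9)  cross = 1.5·9 − 0.5·27 = 0.0000; (r_i+r_j)·cross = 2·0.0000 = 0.0000
Σcross = 524.7500 → A = |Σcross|/2 = 262.3750 mm²
Σ(r_i+r_j)·cross = 11061.7500 → first moment M = |Σ|/6 = 1843.6250
R_c = M/A = 1843.6250/262.3750 = 7.0267 mm
θ = 284° = 4.956735 rad
V = θ·R_c·A = 4.956735·7.0267·262.3750 = 9138.361 mm³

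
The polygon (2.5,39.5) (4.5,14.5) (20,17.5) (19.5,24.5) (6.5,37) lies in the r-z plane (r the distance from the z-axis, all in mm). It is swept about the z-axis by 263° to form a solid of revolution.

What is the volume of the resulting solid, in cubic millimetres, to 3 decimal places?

Volume = 12092.350 mm³

Profile (r,z), 5 vertices: (2.5,39.5) (4.5,14.5) (20,17.5) (19.5,24.5) (6.5,37)
edge 0: (2.5,39.5)→(4.5,14.5)  cross = 2.5·14.5 − 4.5·39.5 = -141.5000; (r_i+r_j)·cross = 7·-141.5000 = -990.5000
edge 1: (4.5,14.5)→(20,17.5)  cross = 4.5·17.5 − 20·14.5 = -211.2500; (r_i+r_j)·cross = 24.5·-211.2500 = -5175.6250
edge 2: (20,17.5)→(19.5,24.5)  cross = 20·24.5 − 19.5·17.5 = 148.7500; (r_i+r_j)·cross = 39.5·148.7500 = 5875.6250
edge 3: (19.5,24.5)→(6.5,37)  cross = 19.5·37 − 6.5·24.5 = 562.2500; (r_i+r_j)·cross = 26·562.2500 = 14618.5000
edge 4: (6.5,37)→(2.5,39.5)  cross = 6.5·39.5 − 2.5·37 = 164.2500; (r_i+r_j)·cross = 9·164.2500 = 1478.2500
Σcross = 522.5000 → A = |Σcross|/2 = 261.2500 mm²
Σ(r_i+r_j)·cross = 15806.2500 → first moment M = |Σ|/6 = 2634.3750
R_c = M/A = 2634.3750/261.2500 = 10.0837 mm
θ = 263° = 4.590216 rad
V = θ·R_c·A = 4.590216·10.0837·261.2500 = 12092.350 mm³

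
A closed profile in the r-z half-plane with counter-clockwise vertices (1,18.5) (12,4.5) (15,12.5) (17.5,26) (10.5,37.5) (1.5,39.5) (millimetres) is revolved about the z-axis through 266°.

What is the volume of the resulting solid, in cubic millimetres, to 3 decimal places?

Volume = 15451.459 mm³

Profile (r,z), 6 vertices: (1,18.5) (12,4.5) (15,12.5) (17.5,26) (10.5,37.5) (1.5,39.5)
edge 0: (1,18.5)→(12,4.5)  cross = 1·4.5 − 12·18.5 = -217.5000; (r_i+r_j)·cross = 13·-217.5000 = -2827.5000
edge 1: (12,4.5)→(15,12.5)  cross = 12·12.5 − 15·4.5 = 82.5000; (r_i+r_j)·cross = 27·82.5000 = 2227.5000
edge 2: (15,12.5)→(17.5,26)  cross = 15·26 − 17.5·12.5 = 171.2500; (r_i+r_j)·cross = 32.5·171.2500 = 5565.6250
edge 3: (17.5,26)→(10.5,37.5)  cross = 17.5·37.5 − 10.5·26 = 383.2500; (r_i+r_j)·cross = 28·383.2500 = 10731.0000
edge 4: (10.5,37.5)→(1.5,39.5)  cross = 10.5·39.5 − 1.5·37.5 = 358.5000; (r_i+r_j)·cross = 12·358.5000 = 4302.0000
edge 5: (1.5,39.5)→(1,18.5)  cross = 1.5·18.5 − 1·39.5 = -11.7500; (r_i+r_j)·cross = 2.5·-11.7500 = -29.3750
Σcross = 766.2500 → A = |Σcross|/2 = 383.1250 mm²
Σ(r_i+r_j)·cross = 19969.2500 → first moment M = |Σ|/6 = 3328.2083
R_c = M/A = 3328.2083/383.1250 = 8.6870 mm
θ = 266° = 4.642576 rad
V = θ·R_c·A = 4.642576·8.6870·383.1250 = 15451.459 mm³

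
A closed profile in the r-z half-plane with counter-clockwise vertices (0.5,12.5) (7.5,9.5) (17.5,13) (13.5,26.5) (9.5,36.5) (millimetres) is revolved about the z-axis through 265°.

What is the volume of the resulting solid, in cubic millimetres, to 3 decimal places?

Profile (r,z), 5 vertices: (0.5,12.5) (7.5,9.5) (17.5,13) (13.5,26.5) (9.5,36.5)
edge 0: (0.5,12.5)→(7.5,9.5)  cross = 0.5·9.5 − 7.5·12.5 = -89.0000; (r_i+r_j)·cross = 8·-89.0000 = -712.0000
edge 1: (7.5,9.5)→(17.5,13)  cross = 7.5·13 − 17.5·9.5 = -68.7500; (r_i+r_j)·cross = 25·-68.7500 = -1718.7500
edge 2: (17.5,13)→(13.5,26.5)  cross = 17.5·26.5 − 13.5·13 = 288.2500; (r_i+r_j)·cross = 31·288.2500 = 8935.7500
edge 3: (13.5,26.5)→(9.5,36.5)  cross = 13.5·36.5 − 9.5·26.5 = 241.0000; (r_i+r_j)·cross = 23·241.0000 = 5543.0000
edge 4: (9.5,36.5)→(0.5,12.5)  cross = 9.5·12.5 − 0.5·36.5 = 100.5000; (r_i+r_j)·cross = 10·100.5000 = 1005.0000
Σcross = 472.0000 → A = |Σcross|/2 = 236.0000 mm²
Σ(r_i+r_j)·cross = 13053.0000 → first moment M = |Σ|/6 = 2175.5000
R_c = M/A = 2175.5000/236.0000 = 9.2182 mm
θ = 265° = 4.625123 rad
V = θ·R_c·A = 4.625123·9.2182·236.0000 = 10061.954 mm³

Volume = 10061.954 mm³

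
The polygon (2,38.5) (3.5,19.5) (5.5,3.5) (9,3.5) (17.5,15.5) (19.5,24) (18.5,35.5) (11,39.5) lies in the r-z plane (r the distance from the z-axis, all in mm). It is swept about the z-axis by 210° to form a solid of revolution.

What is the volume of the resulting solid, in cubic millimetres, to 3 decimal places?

Profile (r,z), 8 vertices: (2,38.5) (3.5,19.5) (5.5,3.5) (9,3.5) (17.5,15.5) (19.5,24) (18.5,35.5) (11,39.5)
edge 0: (2,38.5)→(3.5,19.5)  cross = 2·19.5 − 3.5·38.5 = -95.7500; (r_i+r_j)·cross = 5.5·-95.7500 = -526.6250
edge 1: (3.5,19.5)→(5.5,3.5)  cross = 3.5·3.5 − 5.5·19.5 = -95.0000; (r_i+r_j)·cross = 9·-95.0000 = -855.0000
edge 2: (5.5,3.5)→(9,3.5)  cross = 5.5·3.5 − 9·3.5 = -12.2500; (r_i+r_j)·cross = 14.5·-12.2500 = -177.6250
edge 3: (9,3.5)→(17.5,15.5)  cross = 9·15.5 − 17.5·3.5 = 78.2500; (r_i+r_j)·cross = 26.5·78.2500 = 2073.6250
edge 4: (17.5,15.5)→(19.5,24)  cross = 17.5·24 − 19.5·15.5 = 117.7500; (r_i+r_j)·cross = 37·117.7500 = 4356.7500
edge 5: (19.5,24)→(18.5,35.5)  cross = 19.5·35.5 − 18.5·24 = 248.2500; (r_i+r_j)·cross = 38·248.2500 = 9433.5000
edge 6: (18.5,35.5)→(11,39.5)  cross = 18.5·39.5 − 11·35.5 = 340.2500; (r_i+r_j)·cross = 29.5·340.2500 = 10037.3750
edge 7: (11,39.5)→(2,38.5)  cross = 11·38.5 − 2·39.5 = 344.5000; (r_i+r_j)·cross = 13·344.5000 = 4478.5000
Σcross = 926.0000 → A = |Σcross|/2 = 463.0000 mm²
Σ(r_i+r_j)·cross = 28820.5000 → first moment M = |Σ|/6 = 4803.4167
R_c = M/A = 4803.4167/463.0000 = 10.3746 mm
θ = 210° = 3.665191 rad
V = θ·R_c·A = 3.665191·10.3746·463.0000 = 17605.442 mm³

Volume = 17605.442 mm³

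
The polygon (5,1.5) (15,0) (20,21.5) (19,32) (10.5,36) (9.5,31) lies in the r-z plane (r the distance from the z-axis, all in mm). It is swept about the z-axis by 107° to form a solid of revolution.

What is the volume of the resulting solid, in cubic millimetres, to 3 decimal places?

Volume = 8640.661 mm³

Profile (r,z), 6 vertices: (5,1.5) (15,0) (20,21.5) (19,32) (10.5,36) (9.5,31)
edge 0: (5,1.5)→(15,0)  cross = 5·0 − 15·1.5 = -22.5000; (r_i+r_j)·cross = 20·-22.5000 = -450.0000
edge 1: (15,0)→(20,21.5)  cross = 15·21.5 − 20·0 = 322.5000; (r_i+r_j)·cross = 35·322.5000 = 11287.5000
edge 2: (20,21.5)→(19,32)  cross = 20·32 − 19·21.5 = 231.5000; (r_i+r_j)·cross = 39·231.5000 = 9028.5000
edge 3: (19,32)→(10.5,36)  cross = 19·36 − 10.5·32 = 348.0000; (r_i+r_j)·cross = 29.5·348.0000 = 10266.0000
edge 4: (10.5,36)→(9.5,31)  cross = 10.5·31 − 9.5·36 = -16.5000; (r_i+r_j)·cross = 20·-16.5000 = -330.0000
edge 5: (9.5,31)→(5,1.5)  cross = 9.5·1.5 − 5·31 = -140.7500; (r_i+r_j)·cross = 14.5·-140.7500 = -2040.8750
Σcross = 722.2500 → A = |Σcross|/2 = 361.1250 mm²
Σ(r_i+r_j)·cross = 27761.1250 → first moment M = |Σ|/6 = 4626.8542
R_c = M/A = 4626.8542/361.1250 = 12.8123 mm
θ = 107° = 1.867502 rad
V = θ·R_c·A = 1.867502·12.8123·361.1250 = 8640.661 mm³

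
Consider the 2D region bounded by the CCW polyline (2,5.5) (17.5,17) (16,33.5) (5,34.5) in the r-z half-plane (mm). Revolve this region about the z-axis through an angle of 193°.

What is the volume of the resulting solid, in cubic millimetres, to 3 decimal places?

Volume = 9598.780 mm³

Profile (r,z), 4 vertices: (2,5.5) (17.5,17) (16,33.5) (5,34.5)
edge 0: (2,5.5)→(17.5,17)  cross = 2·17 − 17.5·5.5 = -62.2500; (r_i+r_j)·cross = 19.5·-62.2500 = -1213.8750
edge 1: (17.5,17)→(16,33.5)  cross = 17.5·33.5 − 16·17 = 314.2500; (r_i+r_j)·cross = 33.5·314.2500 = 10527.3750
edge 2: (16,33.5)→(5,34.5)  cross = 16·34.5 − 5·33.5 = 384.5000; (r_i+r_j)·cross = 21·384.5000 = 8074.5000
edge 3: (5,34.5)→(2,5.5)  cross = 5·5.5 − 2·34.5 = -41.5000; (r_i+r_j)·cross = 7·-41.5000 = -290.5000
Σcross = 595.0000 → A = |Σcross|/2 = 297.5000 mm²
Σ(r_i+r_j)·cross = 17097.5000 → first moment M = |Σ|/6 = 2849.5833
R_c = M/A = 2849.5833/297.5000 = 9.5784 mm
θ = 193° = 3.368485 rad
V = θ·R_c·A = 3.368485·9.5784·297.5000 = 9598.780 mm³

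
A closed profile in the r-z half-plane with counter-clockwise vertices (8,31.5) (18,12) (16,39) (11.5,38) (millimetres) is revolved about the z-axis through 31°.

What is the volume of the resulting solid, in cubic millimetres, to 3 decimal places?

Profile (r,z), 4 vertices: (8,31.5) (18,12) (16,39) (11.5,38)
edge 0: (8,31.5)→(18,12)  cross = 8·12 − 18·31.5 = -471.0000; (r_i+r_j)·cross = 26·-471.0000 = -12246.0000
edge 1: (18,12)→(16,39)  cross = 18·39 − 16·12 = 510.0000; (r_i+r_j)·cross = 34·510.0000 = 17340.0000
edge 2: (16,39)→(11.5,38)  cross = 16·38 − 11.5·39 = 159.5000; (r_i+r_j)·cross = 27.5·159.5000 = 4386.2500
edge 3: (11.5,38)→(8,31.5)  cross = 11.5·31.5 − 8·38 = 58.2500; (r_i+r_j)·cross = 19.5·58.2500 = 1135.8750
Σcross = 256.7500 → A = |Σcross|/2 = 128.3750 mm²
Σ(r_i+r_j)·cross = 10616.1250 → first moment M = |Σ|/6 = 1769.3542
R_c = M/A = 1769.3542/128.3750 = 13.7827 mm
θ = 31° = 0.541052 rad
V = θ·R_c·A = 0.541052·13.7827·128.3750 = 957.313 mm³

Volume = 957.313 mm³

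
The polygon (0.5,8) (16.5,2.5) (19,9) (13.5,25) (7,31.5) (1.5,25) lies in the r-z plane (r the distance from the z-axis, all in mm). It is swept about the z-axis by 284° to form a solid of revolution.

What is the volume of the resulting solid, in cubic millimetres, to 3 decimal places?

Volume = 15751.265 mm³

Profile (r,z), 6 vertices: (0.5,8) (16.5,2.5) (19,9) (13.5,25) (7,31.5) (1.5,25)
edge 0: (0.5,8)→(16.5,2.5)  cross = 0.5·2.5 − 16.5·8 = -130.7500; (r_i+r_j)·cross = 17·-130.7500 = -2222.7500
edge 1: (16.5,2.5)→(19,9)  cross = 16.5·9 − 19·2.5 = 101.0000; (r_i+r_j)·cross = 35.5·101.0000 = 3585.5000
edge 2: (19,9)→(13.5,25)  cross = 19·25 − 13.5·9 = 353.5000; (r_i+r_j)·cross = 32.5·353.5000 = 11488.7500
edge 3: (13.5,25)→(7,31.5)  cross = 13.5·31.5 − 7·25 = 250.2500; (r_i+r_j)·cross = 20.5·250.2500 = 5130.1250
edge 4: (7,31.5)→(1.5,25)  cross = 7·25 − 1.5·31.5 = 127.7500; (r_i+r_j)·cross = 8.5·127.7500 = 1085.8750
edge 5: (1.5,25)→(0.5,8)  cross = 1.5·8 − 0.5·25 = -0.5000; (r_i+r_j)·cross = 2·-0.5000 = -1.0000
Σcross = 701.2500 → A = |Σcross|/2 = 350.6250 mm²
Σ(r_i+r_j)·cross = 19066.5000 → first moment M = |Σ|/6 = 3177.7500
R_c = M/A = 3177.7500/350.6250 = 9.0631 mm
θ = 284° = 4.956735 rad
V = θ·R_c·A = 4.956735·9.0631·350.6250 = 15751.265 mm³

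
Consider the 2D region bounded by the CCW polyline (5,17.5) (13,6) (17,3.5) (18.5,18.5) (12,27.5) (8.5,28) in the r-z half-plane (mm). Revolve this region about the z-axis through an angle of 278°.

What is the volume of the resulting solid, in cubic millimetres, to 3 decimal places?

Profile (r,z), 6 vertices: (5,17.5) (13,6) (17,3.5) (18.5,18.5) (12,27.5) (8.5,28)
edge 0: (5,17.5)→(13,6)  cross = 5·6 − 13·17.5 = -197.5000; (r_i+r_j)·cross = 18·-197.5000 = -3555.0000
edge 1: (13,6)→(17,3.5)  cross = 13·3.5 − 17·6 = -56.5000; (r_i+r_j)·cross = 30·-56.5000 = -1695.0000
edge 2: (17,3.5)→(18.5,18.5)  cross = 17·18.5 − 18.5·3.5 = 249.7500; (r_i+r_j)·cross = 35.5·249.7500 = 8866.1250
edge 3: (18.5,18.5)→(12,27.5)  cross = 18.5·27.5 − 12·18.5 = 286.7500; (r_i+r_j)·cross = 30.5·286.7500 = 8745.8750
edge 4: (12,27.5)→(8.5,28)  cross = 12·28 − 8.5·27.5 = 102.2500; (r_i+r_j)·cross = 20.5·102.2500 = 2096.1250
edge 5: (8.5,28)→(5,17.5)  cross = 8.5·17.5 − 5·28 = 8.7500; (r_i+r_j)·cross = 13.5·8.7500 = 118.1250
Σcross = 393.5000 → A = |Σcross|/2 = 196.7500 mm²
Σ(r_i+r_j)·cross = 14576.2500 → first moment M = |Σ|/6 = 2429.3750
R_c = M/A = 2429.3750/196.7500 = 12.3475 mm
θ = 278° = 4.852015 rad
V = θ·R_c·A = 4.852015·12.3475·196.7500 = 11787.365 mm³

Volume = 11787.365 mm³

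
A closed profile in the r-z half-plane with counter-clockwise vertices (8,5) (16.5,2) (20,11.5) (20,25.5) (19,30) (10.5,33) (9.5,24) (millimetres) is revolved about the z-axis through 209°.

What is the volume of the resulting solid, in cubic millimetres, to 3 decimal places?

Volume = 15190.625 mm³

Profile (r,z), 7 vertices: (8,5) (16.5,2) (20,11.5) (20,25.5) (19,30) (10.5,33) (9.5,24)
edge 0: (8,5)→(16.5,2)  cross = 8·2 − 16.5·5 = -66.5000; (r_i+r_j)·cross = 24.5·-66.5000 = -1629.2500
edge 1: (16.5,2)→(20,11.5)  cross = 16.5·11.5 − 20·2 = 149.7500; (r_i+r_j)·cross = 36.5·149.7500 = 5465.8750
edge 2: (20,11.5)→(20,25.5)  cross = 20·25.5 − 20·11.5 = 280.0000; (r_i+r_j)·cross = 40·280.0000 = 11200.0000
edge 3: (20,25.5)→(19,30)  cross = 20·30 − 19·25.5 = 115.5000; (r_i+r_j)·cross = 39·115.5000 = 4504.5000
edge 4: (19,30)→(10.5,33)  cross = 19·33 − 10.5·30 = 312.0000; (r_i+r_j)·cross = 29.5·312.0000 = 9204.0000
edge 5: (10.5,33)→(9.5,24)  cross = 10.5·24 − 9.5·33 = -61.5000; (r_i+r_j)·cross = 20·-61.5000 = -1230.0000
edge 6: (9.5,24)→(8,5)  cross = 9.5·5 − 8·24 = -144.5000; (r_i+r_j)·cross = 17.5·-144.5000 = -2528.7500
Σcross = 584.7500 → A = |Σcross|/2 = 292.3750 mm²
Σ(r_i+r_j)·cross = 24986.3750 → first moment M = |Σ|/6 = 4164.3958
R_c = M/A = 4164.3958/292.3750 = 14.2433 mm
θ = 209° = 3.647738 rad
V = θ·R_c·A = 3.647738·14.2433·292.3750 = 15190.625 mm³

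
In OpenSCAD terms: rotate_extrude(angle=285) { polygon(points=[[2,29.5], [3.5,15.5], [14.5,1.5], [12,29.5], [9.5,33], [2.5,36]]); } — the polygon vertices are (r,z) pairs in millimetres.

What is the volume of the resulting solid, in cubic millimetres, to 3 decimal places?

Profile (r,z), 6 vertices: (2,29.5) (3.5,15.5) (14.5,1.5) (12,29.5) (9.5,33) (2.5,36)
edge 0: (2,29.5)→(3.5,15.5)  cross = 2·15.5 − 3.5·29.5 = -72.2500; (r_i+r_j)·cross = 5.5·-72.2500 = -397.3750
edge 1: (3.5,15.5)→(14.5,1.5)  cross = 3.5·1.5 − 14.5·15.5 = -219.5000; (r_i+r_j)·cross = 18·-219.5000 = -3951.0000
edge 2: (14.5,1.5)→(12,29.5)  cross = 14.5·29.5 − 12·1.5 = 409.7500; (r_i+r_j)·cross = 26.5·409.7500 = 10858.3750
edge 3: (12,29.5)→(9.5,33)  cross = 12·33 − 9.5·29.5 = 115.7500; (r_i+r_j)·cross = 21.5·115.7500 = 2488.6250
edge 4: (9.5,33)→(2.5,36)  cross = 9.5·36 − 2.5·33 = 259.5000; (r_i+r_j)·cross = 12·259.5000 = 3114.0000
edge 5: (2.5,36)→(2,29.5)  cross = 2.5·29.5 − 2·36 = 1.7500; (r_i+r_j)·cross = 4.5·1.7500 = 7.8750
Σcross = 495.0000 → A = |Σcross|/2 = 247.5000 mm²
Σ(r_i+r_j)·cross = 12120.5000 → first moment M = |Σ|/6 = 2020.0833
R_c = M/A = 2020.0833/247.5000 = 8.1620 mm
θ = 285° = 4.974188 rad
V = θ·R_c·A = 4.974188·8.1620·247.5000 = 10048.275 mm³

Volume = 10048.275 mm³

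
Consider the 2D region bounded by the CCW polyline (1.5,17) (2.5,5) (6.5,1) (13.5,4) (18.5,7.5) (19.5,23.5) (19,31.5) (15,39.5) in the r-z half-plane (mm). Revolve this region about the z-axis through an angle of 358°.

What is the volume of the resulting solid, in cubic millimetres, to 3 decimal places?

Profile (r,z), 8 vertices: (1.5,17) (2.5,5) (6.5,1) (13.5,4) (18.5,7.5) (19.5,23.5) (19,31.5) (15,39.5)
edge 0: (1.5,17)→(2.5,5)  cross = 1.5·5 − 2.5·17 = -35.0000; (r_i+r_j)·cross = 4·-35.0000 = -140.0000
edge 1: (2.5,5)→(6.5,1)  cross = 2.5·1 − 6.5·5 = -30.0000; (r_i+r_j)·cross = 9·-30.0000 = -270.0000
edge 2: (6.5,1)→(13.5,4)  cross = 6.5·4 − 13.5·1 = 12.5000; (r_i+r_j)·cross = 20·12.5000 = 250.0000
edge 3: (13.5,4)→(18.5,7.5)  cross = 13.5·7.5 − 18.5·4 = 27.2500; (r_i+r_j)·cross = 32·27.2500 = 872.0000
edge 4: (18.5,7.5)→(19.5,23.5)  cross = 18.5·23.5 − 19.5·7.5 = 288.5000; (r_i+r_j)·cross = 38·288.5000 = 10963.0000
edge 5: (19.5,23.5)→(19,31.5)  cross = 19.5·31.5 − 19·23.5 = 167.7500; (r_i+r_j)·cross = 38.5·167.7500 = 6458.3750
edge 6: (19,31.5)→(15,39.5)  cross = 19·39.5 − 15·31.5 = 278.0000; (r_i+r_j)·cross = 34·278.0000 = 9452.0000
edge 7: (15,39.5)→(1.5,17)  cross = 15·17 − 1.5·39.5 = 195.7500; (r_i+r_j)·cross = 16.5·195.7500 = 3229.8750
Σcross = 904.7500 → A = |Σcross|/2 = 452.3750 mm²
Σ(r_i+r_j)·cross = 30815.2500 → first moment M = |Σ|/6 = 5135.8750
R_c = M/A = 5135.8750/452.3750 = 11.3531 mm
θ = 358° = 6.248279 rad
V = θ·R_c·A = 6.248279·11.3531·452.3750 = 32090.378 mm³

Volume = 32090.378 mm³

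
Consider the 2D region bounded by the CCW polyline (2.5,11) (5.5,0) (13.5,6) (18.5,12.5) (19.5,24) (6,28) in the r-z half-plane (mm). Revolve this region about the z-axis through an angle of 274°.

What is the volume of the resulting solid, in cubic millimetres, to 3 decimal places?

Profile (r,z), 6 vertices: (2.5,11) (5.5,0) (13.5,6) (18.5,12.5) (19.5,24) (6,28)
edge 0: (2.5,11)→(5.5,0)  cross = 2.5·0 − 5.5·11 = -60.5000; (r_i+r_j)·cross = 8·-60.5000 = -484.0000
edge 1: (5.5,0)→(13.5,6)  cross = 5.5·6 − 13.5·0 = 33.0000; (r_i+r_j)·cross = 19·33.0000 = 627.0000
edge 2: (13.5,6)→(18.5,12.5)  cross = 13.5·12.5 − 18.5·6 = 57.7500; (r_i+r_j)·cross = 32·57.7500 = 1848.0000
edge 3: (18.5,12.5)→(19.5,24)  cross = 18.5·24 − 19.5·12.5 = 200.2500; (r_i+r_j)·cross = 38·200.2500 = 7609.5000
edge 4: (19.5,24)→(6,28)  cross = 19.5·28 − 6·24 = 402.0000; (r_i+r_j)·cross = 25.5·402.0000 = 10251.0000
edge 5: (6,28)→(2.5,11)  cross = 6·11 − 2.5·28 = -4.0000; (r_i+r_j)·cross = 8.5·-4.0000 = -34.0000
Σcross = 628.5000 → A = |Σcross|/2 = 314.2500 mm²
Σ(r_i+r_j)·cross = 19817.5000 → first moment M = |Σ|/6 = 3302.9167
R_c = M/A = 3302.9167/314.2500 = 10.5105 mm
θ = 274° = 4.782202 rad
V = θ·R_c·A = 4.782202·10.5105·314.2500 = 15795.215 mm³

Volume = 15795.215 mm³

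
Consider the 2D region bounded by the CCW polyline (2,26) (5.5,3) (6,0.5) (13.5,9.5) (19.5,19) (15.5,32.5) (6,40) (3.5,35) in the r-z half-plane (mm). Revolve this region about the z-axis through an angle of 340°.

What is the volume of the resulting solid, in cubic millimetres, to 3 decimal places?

Volume = 23657.356 mm³

Profile (r,z), 8 vertices: (2,26) (5.5,3) (6,0.5) (13.5,9.5) (19.5,19) (15.5,32.5) (6,40) (3.5,35)
edge 0: (2,26)→(5.5,3)  cross = 2·3 − 5.5·26 = -137.0000; (r_i+r_j)·cross = 7.5·-137.0000 = -1027.5000
edge 1: (5.5,3)→(6,0.5)  cross = 5.5·0.5 − 6·3 = -15.2500; (r_i+r_j)·cross = 11.5·-15.2500 = -175.3750
edge 2: (6,0.5)→(13.5,9.5)  cross = 6·9.5 − 13.5·0.5 = 50.2500; (r_i+r_j)·cross = 19.5·50.2500 = 979.8750
edge 3: (13.5,9.5)→(19.5,19)  cross = 13.5·19 − 19.5·9.5 = 71.2500; (r_i+r_j)·cross = 33·71.2500 = 2351.2500
edge 4: (19.5,19)→(15.5,32.5)  cross = 19.5·32.5 − 15.5·19 = 339.2500; (r_i+r_j)·cross = 35·339.2500 = 11873.7500
edge 5: (15.5,32.5)→(6,40)  cross = 15.5·40 − 6·32.5 = 425.0000; (r_i+r_j)·cross = 21.5·425.0000 = 9137.5000
edge 6: (6,40)→(3.5,35)  cross = 6·35 − 3.5·40 = 70.0000; (r_i+r_j)·cross = 9.5·70.0000 = 665.0000
edge 7: (3.5,35)→(2,26)  cross = 3.5·26 − 2·35 = 21.0000; (r_i+r_j)·cross = 5.5·21.0000 = 115.5000
Σcross = 824.5000 → A = |Σcross|/2 = 412.2500 mm²
Σ(r_i+r_j)·cross = 23920.0000 → first moment M = |Σ|/6 = 3986.6667
R_c = M/A = 3986.6667/412.2500 = 9.6705 mm
θ = 340° = 5.934119 rad
V = θ·R_c·A = 5.934119·9.6705·412.2500 = 23657.356 mm³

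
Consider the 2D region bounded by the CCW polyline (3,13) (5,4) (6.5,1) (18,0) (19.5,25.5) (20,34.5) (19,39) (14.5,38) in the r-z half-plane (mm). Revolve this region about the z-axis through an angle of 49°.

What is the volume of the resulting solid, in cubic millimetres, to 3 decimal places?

Profile (r,z), 8 vertices: (3,13) (5,4) (6.5,1) (18,0) (19.5,25.5) (20,34.5) (19,39) (14.5,38)
edge 0: (3,13)→(5,4)  cross = 3·4 − 5·13 = -53.0000; (r_i+r_j)·cross = 8·-53.0000 = -424.0000
edge 1: (5,4)→(6.5,1)  cross = 5·1 − 6.5·4 = -21.0000; (r_i+r_j)·cross = 11.5·-21.0000 = -241.5000
edge 2: (6.5,1)→(18,0)  cross = 6.5·0 − 18·1 = -18.0000; (r_i+r_j)·cross = 24.5·-18.0000 = -441.0000
edge 3: (18,0)→(19.5,25.5)  cross = 18·25.5 − 19.5·0 = 459.0000; (r_i+r_j)·cross = 37.5·459.0000 = 17212.5000
edge 4: (19.5,25.5)→(20,34.5)  cross = 19.5·34.5 − 20·25.5 = 162.7500; (r_i+r_j)·cross = 39.5·162.7500 = 6428.6250
edge 5: (20,34.5)→(19,39)  cross = 20·39 − 19·34.5 = 124.5000; (r_i+r_j)·cross = 39·124.5000 = 4855.5000
edge 6: (19,39)→(14.5,38)  cross = 19·38 − 14.5·39 = 156.5000; (r_i+r_j)·cross = 33.5·156.5000 = 5242.7500
edge 7: (14.5,38)→(3,13)  cross = 14.5·13 − 3·38 = 74.5000; (r_i+r_j)·cross = 17.5·74.5000 = 1303.7500
Σcross = 885.2500 → A = |Σcross|/2 = 442.6250 mm²
Σ(r_i+r_j)·cross = 33936.6250 → first moment M = |Σ|/6 = 5656.1042
R_c = M/A = 5656.1042/442.6250 = 12.7785 mm
θ = 49° = 0.855211 rad
V = θ·R_c·A = 0.855211·12.7785·442.6250 = 4837.164 mm³

Volume = 4837.164 mm³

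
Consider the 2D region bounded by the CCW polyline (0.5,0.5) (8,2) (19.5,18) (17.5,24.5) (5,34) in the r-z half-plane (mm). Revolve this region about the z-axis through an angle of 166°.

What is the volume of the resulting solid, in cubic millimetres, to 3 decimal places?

Profile (r,z), 5 vertices: (0.5,0.5) (8,2) (19.5,18) (17.5,24.5) (5,34)
edge 0: (0.5,0.5)→(8,2)  cross = 0.5·2 − 8·0.5 = -3.0000; (r_i+r_j)·cross = 8.5·-3.0000 = -25.5000
edge 1: (8,2)→(19.5,18)  cross = 8·18 − 19.5·2 = 105.0000; (r_i+r_j)·cross = 27.5·105.0000 = 2887.5000
edge 2: (19.5,18)→(17.5,24.5)  cross = 19.5·24.5 − 17.5·18 = 162.7500; (r_i+r_j)·cross = 37·162.7500 = 6021.7500
edge 3: (17.5,24.5)→(5,34)  cross = 17.5·34 − 5·24.5 = 472.5000; (r_i+r_j)·cross = 22.5·472.5000 = 10631.2500
edge 4: (5,34)→(0.5,0.5)  cross = 5·0.5 − 0.5·34 = -14.5000; (r_i+r_j)·cross = 5.5·-14.5000 = -79.7500
Σcross = 722.7500 → A = |Σcross|/2 = 361.3750 mm²
Σ(r_i+r_j)·cross = 19435.2500 → first moment M = |Σ|/6 = 3239.2083
R_c = M/A = 3239.2083/361.3750 = 8.9636 mm
θ = 166° = 2.897247 rad
V = θ·R_c·A = 2.897247·8.9636·361.3750 = 9384.785 mm³

Volume = 9384.785 mm³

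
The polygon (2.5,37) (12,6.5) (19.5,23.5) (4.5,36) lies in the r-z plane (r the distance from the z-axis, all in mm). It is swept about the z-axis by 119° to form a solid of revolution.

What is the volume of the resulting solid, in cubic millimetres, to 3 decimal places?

Profile (r,z), 4 vertices: (2.5,37) (12,6.5) (19.5,23.5) (4.5,36)
edge 0: (2.5,37)→(12,6.5)  cross = 2.5·6.5 − 12·37 = -427.7500; (r_i+r_j)·cross = 14.5·-427.7500 = -6202.3750
edge 1: (12,6.5)→(19.5,23.5)  cross = 12·23.5 − 19.5·6.5 = 155.2500; (r_i+r_j)·cross = 31.5·155.2500 = 4890.3750
edge 2: (19.5,23.5)→(4.5,36)  cross = 19.5·36 − 4.5·23.5 = 596.2500; (r_i+r_j)·cross = 24·596.2500 = 14310.0000
edge 3: (4.5,36)→(2.5,37)  cross = 4.5·37 − 2.5·36 = 76.5000; (r_i+r_j)·cross = 7·76.5000 = 535.5000
Σcross = 400.2500 → A = |Σcross|/2 = 200.1250 mm²
Σ(r_i+r_j)·cross = 13533.5000 → first moment M = |Σ|/6 = 2255.5833
R_c = M/A = 2255.5833/200.1250 = 11.2709 mm
θ = 119° = 2.076942 rad
V = θ·R_c·A = 2.076942·11.2709·200.1250 = 4684.715 mm³

Volume = 4684.715 mm³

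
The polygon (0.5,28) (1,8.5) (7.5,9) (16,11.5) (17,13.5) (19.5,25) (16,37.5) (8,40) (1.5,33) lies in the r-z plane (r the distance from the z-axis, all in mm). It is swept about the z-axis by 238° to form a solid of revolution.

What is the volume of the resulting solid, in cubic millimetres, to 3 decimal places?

Volume = 18436.753 mm³

Profile (r,z), 9 vertices: (0.5,28) (1,8.5) (7.5,9) (16,11.5) (17,13.5) (19.5,25) (16,37.5) (8,40) (1.5,33)
edge 0: (0.5,28)→(1,8.5)  cross = 0.5·8.5 − 1·28 = -23.7500; (r_i+r_j)·cross = 1.5·-23.7500 = -35.6250
edge 1: (1,8.5)→(7.5,9)  cross = 1·9 − 7.5·8.5 = -54.7500; (r_i+r_j)·cross = 8.5·-54.7500 = -465.3750
edge 2: (7.5,9)→(16,11.5)  cross = 7.5·11.5 − 16·9 = -57.7500; (r_i+r_j)·cross = 23.5·-57.7500 = -1357.1250
edge 3: (16,11.5)→(17,13.5)  cross = 16·13.5 − 17·11.5 = 20.5000; (r_i+r_j)·cross = 33·20.5000 = 676.5000
edge 4: (17,13.5)→(19.5,25)  cross = 17·25 − 19.5·13.5 = 161.7500; (r_i+r_j)·cross = 36.5·161.7500 = 5903.8750
edge 5: (19.5,25)→(16,37.5)  cross = 19.5·37.5 − 16·25 = 331.2500; (r_i+r_j)·cross = 35.5·331.2500 = 11759.3750
edge 6: (16,37.5)→(8,40)  cross = 16·40 − 8·37.5 = 340.0000; (r_i+r_j)·cross = 24·340.0000 = 8160.0000
edge 7: (8,40)→(1.5,33)  cross = 8·33 − 1.5·40 = 204.0000; (r_i+r_j)·cross = 9.5·204.0000 = 1938.0000
edge 8: (1.5,33)→(0.5,28)  cross = 1.5·28 − 0.5·33 = 25.5000; (r_i+r_j)·cross = 2·25.5000 = 51.0000
Σcross = 946.7500 → A = |Σcross|/2 = 473.3750 mm²
Σ(r_i+r_j)·cross = 26630.6250 → first moment M = |Σ|/6 = 4438.4375
R_c = M/A = 4438.4375/473.3750 = 9.3762 mm
θ = 238° = 4.153884 rad
V = θ·R_c·A = 4.153884·9.3762·473.3750 = 18436.753 mm³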